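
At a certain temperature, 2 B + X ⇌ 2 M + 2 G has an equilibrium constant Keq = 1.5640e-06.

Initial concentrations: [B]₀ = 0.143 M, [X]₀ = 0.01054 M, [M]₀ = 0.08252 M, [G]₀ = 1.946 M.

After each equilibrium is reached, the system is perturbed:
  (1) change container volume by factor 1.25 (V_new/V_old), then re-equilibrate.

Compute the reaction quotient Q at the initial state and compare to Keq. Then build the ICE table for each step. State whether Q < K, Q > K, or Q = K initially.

Q₀ = 119.6 vs Keq = 1.5640e-06 ⇒ Q>K, reverse
Step 1:
                    B           X           M           G
  Initial       0.143     0.01054     0.08252       1.946
  Change      0.08249     0.04124    -0.08249    -0.08249
  Equil        0.2255     0.05178  3.4435e-05       1.864
  solve Keq expr → x = -0.04124; check Q = 1.5640e-06
Then change container volume by factor 1.25 (V_new/V_old).
Step 2:
                    B           X           M           G
  Initial      0.1804     0.04143  2.7548e-05       1.491
  Change  -3.2504e-06 -1.6252e-06  3.2504e-06  3.2504e-06
  Equil        0.1804     0.04142  3.0798e-05       1.491
  solve Keq expr → x = 1.6252e-06; check Q = 1.5640e-06

Q₀ = 119.6; Q > K (proceeds reverse)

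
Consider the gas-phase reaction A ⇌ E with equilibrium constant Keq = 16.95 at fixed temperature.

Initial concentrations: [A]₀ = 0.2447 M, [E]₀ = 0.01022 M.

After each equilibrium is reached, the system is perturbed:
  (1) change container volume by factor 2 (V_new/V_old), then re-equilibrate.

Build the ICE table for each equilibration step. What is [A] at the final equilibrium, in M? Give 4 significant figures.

[A]_eq = 0.007101 M

Q₀ = 0.04177 vs Keq = 16.95 ⇒ Q<K, forward
Step 1:
                    A           E
  Initial      0.2447     0.01022
  Change      -0.2305      0.2305
  Equil        0.0142      0.2407
  solve Keq expr → x = 0.2305; check Q = 16.95
Then change container volume by factor 2 (V_new/V_old).
Step 2:
                    A           E
  Initial    0.007101      0.1204
  Change            0           0
  Equil      0.007101      0.1204
  solve Keq expr → x = 0; check Q = 16.95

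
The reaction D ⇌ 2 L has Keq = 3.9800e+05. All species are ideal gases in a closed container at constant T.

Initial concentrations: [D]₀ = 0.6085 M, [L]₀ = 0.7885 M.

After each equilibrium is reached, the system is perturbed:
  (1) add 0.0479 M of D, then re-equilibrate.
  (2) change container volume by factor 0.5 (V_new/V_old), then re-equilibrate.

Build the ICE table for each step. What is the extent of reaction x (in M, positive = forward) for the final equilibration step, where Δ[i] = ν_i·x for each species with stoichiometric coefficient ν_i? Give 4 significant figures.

Q₀ = 1.022 vs Keq = 3.9800e+05 ⇒ Q<K, forward
Step 1:
                   D          L
  init        0.6085     0.7885
  Δ          -0.6085      1.217
  eq      1.0105e-05      2.005
  solve Keq expr → x = 0.6085; check Q = 3.9800e+05
Then add 0.0479 M of D.
Step 2:
                   D          L
  init       0.04791      2.005
  Δ          -0.0479     0.0958
  eq      1.1094e-05      2.101
  solve Keq expr → x = 0.0479; check Q = 3.9800e+05
Then change container volume by factor 0.5 (V_new/V_old).
Step 3:
                   D          L
  init    2.2188e-05      4.203
  Δ       2.2187e-05 -4.4374e-05
  eq      4.4375e-05      4.203
  solve Keq expr → x = -2.2187e-05; check Q = 3.9800e+05

x = -2.2187e-05 M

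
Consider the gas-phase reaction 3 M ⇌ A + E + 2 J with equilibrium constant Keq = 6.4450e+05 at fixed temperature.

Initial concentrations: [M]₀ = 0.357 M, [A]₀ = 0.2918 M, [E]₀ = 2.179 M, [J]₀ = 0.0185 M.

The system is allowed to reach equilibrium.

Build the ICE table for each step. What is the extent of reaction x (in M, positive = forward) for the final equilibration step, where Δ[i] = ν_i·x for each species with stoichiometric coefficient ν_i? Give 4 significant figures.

x = 0.1175 M

Q₀ = 0.004783 vs Keq = 6.4450e+05 ⇒ Q<K, forward
Step 1:
                   M          A          E          J
  init         0.357     0.2918      2.179     0.0185
  Δ          -0.3525     0.1175     0.1175      0.235
  eq        0.004542     0.4093      2.296     0.2535
  solve Keq expr → x = 0.1175; check Q = 6.4450e+05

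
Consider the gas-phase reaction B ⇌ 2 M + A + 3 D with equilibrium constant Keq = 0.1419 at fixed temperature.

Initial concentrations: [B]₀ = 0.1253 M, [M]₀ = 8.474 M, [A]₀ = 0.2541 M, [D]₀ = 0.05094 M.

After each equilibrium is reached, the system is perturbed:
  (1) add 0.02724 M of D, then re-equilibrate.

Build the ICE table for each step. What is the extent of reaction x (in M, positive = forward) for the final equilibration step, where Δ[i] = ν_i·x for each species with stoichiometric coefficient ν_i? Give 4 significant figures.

x = -0.007989 M

Q₀ = 0.01925 vs Keq = 0.1419 ⇒ Q<K, forward
Step 1:
                   B          M          A          D
  Initial     0.1253      8.474     0.2541    0.05094
  Change    -0.01414    0.02827    0.01414    0.04241
  Equil       0.1112      8.502     0.2682    0.09335
  solve Keq expr → x = 0.01414; check Q = 0.1419
Then add 0.02724 M of D.
Step 2:
                   B          M          A          D
  Initial     0.1112      8.502     0.2682     0.1206
  Change    0.007989   -0.01598  -0.007989   -0.02397
  Equil       0.1192      8.486     0.2602    0.09662
  solve Keq expr → x = -0.007989; check Q = 0.1419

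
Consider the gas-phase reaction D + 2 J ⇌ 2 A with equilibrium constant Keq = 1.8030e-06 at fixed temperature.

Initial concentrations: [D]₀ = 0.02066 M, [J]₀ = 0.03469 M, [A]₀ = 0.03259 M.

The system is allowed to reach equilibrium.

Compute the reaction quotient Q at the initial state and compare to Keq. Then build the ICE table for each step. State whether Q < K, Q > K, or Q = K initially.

Q₀ = 42.72 vs Keq = 1.8030e-06 ⇒ Q>K, reverse
Step 1:
                  D         J         A
  Initial   0.02066   0.03469   0.03259
  Change    0.01629   0.03257  -0.03257
  Equil     0.03695   0.06726 1.7360e-05
  solve Keq expr → x = -0.01629; check Q = 1.8030e-06

Q₀ = 42.72; Q > K (proceeds reverse)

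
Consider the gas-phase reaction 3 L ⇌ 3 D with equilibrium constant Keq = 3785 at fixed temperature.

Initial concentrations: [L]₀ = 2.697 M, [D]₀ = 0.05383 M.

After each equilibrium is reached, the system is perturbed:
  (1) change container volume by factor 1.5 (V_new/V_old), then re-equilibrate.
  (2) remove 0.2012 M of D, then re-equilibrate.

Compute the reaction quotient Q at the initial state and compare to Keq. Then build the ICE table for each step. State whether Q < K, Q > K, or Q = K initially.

Q₀ = 7.9512e-06 vs Keq = 3785 ⇒ Q<K, forward
Step 1:
                  L         D
  I           2.697   0.05383
  C          -2.531     2.531
  E          0.1659     2.585
  solve Keq expr → x = 0.8437; check Q = 3785
Then change container volume by factor 1.5 (V_new/V_old).
Step 2:
                  L         D
  I          0.1106     1.723
  C               0         0
  E          0.1106     1.723
  solve Keq expr → x = 0; check Q = 3785
Then remove 0.2012 M of D.
Step 3:
                  L         D
  I          0.1106     1.522
  C        -0.01213   0.01213
  E         0.09845     1.534
  solve Keq expr → x = 0.004044; check Q = 3785

Q₀ = 7.9512e-06; Q < K (proceeds forward)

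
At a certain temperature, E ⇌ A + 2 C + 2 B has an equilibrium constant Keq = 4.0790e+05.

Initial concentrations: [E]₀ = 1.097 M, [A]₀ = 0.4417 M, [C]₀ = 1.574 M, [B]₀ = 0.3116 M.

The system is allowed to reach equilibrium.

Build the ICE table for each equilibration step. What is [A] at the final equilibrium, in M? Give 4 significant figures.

Q₀ = 0.09686 vs Keq = 4.0790e+05 ⇒ Q<K, forward
Step 1:
                   E          A          C          B
  init         1.097     0.4417      1.574     0.3116
  Δ           -1.097      1.097      2.193      2.193
  eq      3.3586e-04      1.538      3.767      2.505
  solve Keq expr → x = 1.097; check Q = 4.0790e+05

[A]_eq = 1.538 M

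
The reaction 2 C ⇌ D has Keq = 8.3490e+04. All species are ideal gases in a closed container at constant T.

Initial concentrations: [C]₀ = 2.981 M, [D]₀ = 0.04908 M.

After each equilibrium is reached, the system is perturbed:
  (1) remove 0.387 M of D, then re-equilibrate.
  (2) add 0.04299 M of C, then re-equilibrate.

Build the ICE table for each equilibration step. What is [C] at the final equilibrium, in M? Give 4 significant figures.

Q₀ = 0.005523 vs Keq = 8.3490e+04 ⇒ Q<K, forward
Step 1:
                   C          D
  init         2.981    0.04908
  Δ           -2.977      1.488
  eq        0.004291      1.537
  solve Keq expr → x = 1.488; check Q = 8.3490e+04
Then remove 0.387 M of D.
Step 2:
                   C          D
  init      0.004291       1.15
  Δ       -5.7871e-04 2.8935e-04
  eq        0.003713      1.151
  solve Keq expr → x = 2.8935e-04; check Q = 8.3490e+04
Then add 0.04299 M of C.
Step 3:
                   C          D
  init        0.0467      1.151
  Δ         -0.04296    0.02148
  eq        0.003747      1.172
  solve Keq expr → x = 0.02148; check Q = 8.3490e+04

[C]_eq = 0.003747 M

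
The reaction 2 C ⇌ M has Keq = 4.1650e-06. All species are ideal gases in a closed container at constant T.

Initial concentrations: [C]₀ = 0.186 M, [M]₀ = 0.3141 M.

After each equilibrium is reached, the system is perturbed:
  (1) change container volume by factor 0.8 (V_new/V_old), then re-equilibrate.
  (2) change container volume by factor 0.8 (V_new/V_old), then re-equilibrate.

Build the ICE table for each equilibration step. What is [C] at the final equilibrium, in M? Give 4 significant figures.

Q₀ = 9.079 vs Keq = 4.1650e-06 ⇒ Q>K, reverse
Step 1:
                  C         M
  Initial     0.186    0.3141
  Change     0.6282   -0.3141
  Equil      0.8142 2.7610e-06
  solve Keq expr → x = -0.3141; check Q = 4.1650e-06
Then change container volume by factor 0.8 (V_new/V_old).
Step 2:
                  C         M
  Initial     1.018 3.4513e-06
  Change  -1.7256e-06 8.6281e-07
  Equil       1.018 4.3141e-06
  solve Keq expr → x = 8.6281e-07; check Q = 4.1650e-06
Then change container volume by factor 0.8 (V_new/V_old).
Step 3:
                  C         M
  Initial     1.272 5.3926e-06
  Change  -2.6963e-06 1.3481e-06
  Equil       1.272 6.7407e-06
  solve Keq expr → x = 1.3481e-06; check Q = 4.1650e-06

[C]_eq = 1.272 M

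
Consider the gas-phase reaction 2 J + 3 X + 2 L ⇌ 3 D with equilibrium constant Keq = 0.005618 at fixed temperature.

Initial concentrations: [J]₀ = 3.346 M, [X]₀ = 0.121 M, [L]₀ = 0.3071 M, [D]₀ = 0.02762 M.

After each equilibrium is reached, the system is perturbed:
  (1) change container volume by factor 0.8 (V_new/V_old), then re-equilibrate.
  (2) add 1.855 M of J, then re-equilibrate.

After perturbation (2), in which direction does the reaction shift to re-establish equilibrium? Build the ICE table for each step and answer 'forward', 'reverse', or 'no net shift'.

Direction: forward

Q₀ = 0.01126 vs Keq = 0.005618 ⇒ Q>K, reverse
Step 1:
                   J          X          L          D
  I            3.346      0.121     0.3071    0.02762
  C         0.003132   0.004697   0.003132  -0.004697
  E            3.349     0.1257     0.3102    0.02292
  solve Keq expr → x = -0.001566; check Q = 0.005618
Then change container volume by factor 0.8 (V_new/V_old).
Step 2:
                   J          X          L          D
  I            4.186     0.1571     0.3878    0.02865
  C        -0.005125  -0.007688  -0.005125   0.007688
  E            4.181     0.1494     0.3827    0.03634
  solve Keq expr → x = 0.002563; check Q = 0.005618
Then add 1.855 M of J.
Step 3:
                   J          X          L          D
  I            6.036     0.1494     0.3827    0.03634
  C        -0.004922  -0.007383  -0.004922   0.007383
  E            6.031     0.1421     0.3777    0.04372
  solve Keq expr → x = 0.002461; check Q = 0.005618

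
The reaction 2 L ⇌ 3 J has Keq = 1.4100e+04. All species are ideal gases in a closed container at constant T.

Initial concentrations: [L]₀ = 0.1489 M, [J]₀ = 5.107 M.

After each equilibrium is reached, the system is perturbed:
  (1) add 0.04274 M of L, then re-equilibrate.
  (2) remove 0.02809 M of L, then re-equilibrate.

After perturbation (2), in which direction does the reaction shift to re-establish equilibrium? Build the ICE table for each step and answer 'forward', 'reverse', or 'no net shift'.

Q₀ = 6008 vs Keq = 1.4100e+04 ⇒ Q<K, forward
Step 1:
                   L          J
  Initial     0.1489      5.107
  Change    -0.04958    0.07436
  Equil      0.09932      5.181
  solve Keq expr → x = 0.02479; check Q = 1.4100e+04
Then add 0.04274 M of L.
Step 2:
                   L          J
  Initial     0.1421      5.181
  Change    -0.04097    0.06145
  Equil       0.1011      5.243
  solve Keq expr → x = 0.02048; check Q = 1.4100e+04
Then remove 0.02809 M of L.
Step 3:
                   L          J
  Initial    0.07301      5.243
  Change     0.02692   -0.04039
  Equil      0.09993      5.202
  solve Keq expr → x = -0.01346; check Q = 1.4100e+04

Direction: reverse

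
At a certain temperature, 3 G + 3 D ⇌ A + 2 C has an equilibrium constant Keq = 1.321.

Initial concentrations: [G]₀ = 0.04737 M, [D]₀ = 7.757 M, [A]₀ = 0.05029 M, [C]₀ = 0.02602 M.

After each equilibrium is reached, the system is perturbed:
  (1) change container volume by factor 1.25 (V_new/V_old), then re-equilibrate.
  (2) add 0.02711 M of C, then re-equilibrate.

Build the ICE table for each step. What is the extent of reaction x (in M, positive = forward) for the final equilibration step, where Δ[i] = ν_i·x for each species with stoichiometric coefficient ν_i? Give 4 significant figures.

x = -8.0301e-04 M

Q₀ = 6.8629e-04 vs Keq = 1.321 ⇒ Q<K, forward
Step 1:
                  G         D         A         C
  I         0.04737     7.757   0.05029   0.02602
  C         -0.0407   -0.0407   0.01357   0.02713
  E        0.006674     7.716   0.06386   0.05315
  solve Keq expr → x = 0.01357; check Q = 1.321
Then change container volume by factor 1.25 (V_new/V_old).
Step 2:
                  G         D         A         C
  I        0.005339     6.173   0.05108   0.04252
  C         0.00123   0.00123 -4.0990e-04 -8.1980e-04
  E        0.006569     6.174   0.05067    0.0417
  solve Keq expr → x = -4.0990e-04; check Q = 1.321
Then add 0.02711 M of C.
Step 3:
                  G         D         A         C
  I        0.006569     6.174   0.05067   0.06881
  C        0.002409  0.002409 -8.0301e-04 -0.001606
  E        0.008978     6.177   0.04987    0.0672
  solve Keq expr → x = -8.0301e-04; check Q = 1.321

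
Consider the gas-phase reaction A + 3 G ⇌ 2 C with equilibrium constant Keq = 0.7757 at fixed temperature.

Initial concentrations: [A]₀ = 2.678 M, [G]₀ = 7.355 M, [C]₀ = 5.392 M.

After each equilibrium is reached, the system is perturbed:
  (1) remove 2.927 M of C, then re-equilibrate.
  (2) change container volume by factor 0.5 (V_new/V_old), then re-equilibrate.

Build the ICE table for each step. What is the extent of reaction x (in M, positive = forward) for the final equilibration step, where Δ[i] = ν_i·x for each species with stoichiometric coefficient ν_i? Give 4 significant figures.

Q₀ = 0.02729 vs Keq = 0.7757 ⇒ Q<K, forward
Step 1:
                  A         G         C
  Initial     2.678     7.355     5.392
  Change       -1.2      -3.6       2.4
  Equil       1.478     3.755     7.792
  solve Keq expr → x = 1.2; check Q = 0.7757
Then remove 2.927 M of C.
Step 2:
                  A         G         C
  Initial     1.478     3.755     4.865
  Change    -0.2262   -0.6787    0.4525
  Equil       1.252     3.076     5.317
  solve Keq expr → x = 0.2262; check Q = 0.7757
Then change container volume by factor 0.5 (V_new/V_old).
Step 3:
                  A         G         C
  Initial     2.504     6.153     10.63
  Change    -0.5517    -1.655     1.103
  Equil       1.952     4.498     11.74
  solve Keq expr → x = 0.5517; check Q = 0.7757

x = 0.5517 M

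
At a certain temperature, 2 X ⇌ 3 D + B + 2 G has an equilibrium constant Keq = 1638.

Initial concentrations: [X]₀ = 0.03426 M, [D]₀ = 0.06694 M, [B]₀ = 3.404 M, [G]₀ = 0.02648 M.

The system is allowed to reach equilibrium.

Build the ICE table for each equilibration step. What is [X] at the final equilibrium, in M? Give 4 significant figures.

Q₀ = 6.0997e-04 vs Keq = 1638 ⇒ Q<K, forward
Step 1:
                   X          D          B          G
  Initial    0.03426    0.06694      3.404    0.02648
  Change    -0.03415    0.05122    0.01707    0.03415
  Equil   1.1254e-04     0.1182      3.421    0.06063
  solve Keq expr → x = 0.01707; check Q = 1638

[X]_eq = 1.1254e-04 M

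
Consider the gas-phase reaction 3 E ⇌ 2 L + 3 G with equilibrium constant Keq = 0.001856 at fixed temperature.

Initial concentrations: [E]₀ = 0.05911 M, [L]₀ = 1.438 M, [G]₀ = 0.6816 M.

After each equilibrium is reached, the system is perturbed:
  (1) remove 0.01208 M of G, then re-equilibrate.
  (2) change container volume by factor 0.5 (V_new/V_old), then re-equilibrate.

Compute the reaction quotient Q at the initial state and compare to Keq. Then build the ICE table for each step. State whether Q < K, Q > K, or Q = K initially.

Q₀ = 3170 vs Keq = 0.001856 ⇒ Q>K, reverse
Step 1:
                    E           L           G
  init        0.05911       1.438      0.6816
  Δ            0.6022     -0.4015     -0.6022
  eq           0.6614       1.037     0.07936
  solve Keq expr → x = -0.2007; check Q = 0.001856
Then remove 0.01208 M of G.
Step 2:
                    E           L           G
  init         0.6614       1.037     0.06728
  Δ          -0.01047    0.006983     0.01047
  eq           0.6509       1.043     0.07775
  solve Keq expr → x = 0.003491; check Q = 0.001856
Then change container volume by factor 0.5 (V_new/V_old).
Step 3:
                    E           L           G
  init          1.302       2.087      0.1555
  Δ           0.05244    -0.03496    -0.05244
  eq            1.354       2.052      0.1031
  solve Keq expr → x = -0.01748; check Q = 0.001856

Q₀ = 3170; Q > K (proceeds reverse)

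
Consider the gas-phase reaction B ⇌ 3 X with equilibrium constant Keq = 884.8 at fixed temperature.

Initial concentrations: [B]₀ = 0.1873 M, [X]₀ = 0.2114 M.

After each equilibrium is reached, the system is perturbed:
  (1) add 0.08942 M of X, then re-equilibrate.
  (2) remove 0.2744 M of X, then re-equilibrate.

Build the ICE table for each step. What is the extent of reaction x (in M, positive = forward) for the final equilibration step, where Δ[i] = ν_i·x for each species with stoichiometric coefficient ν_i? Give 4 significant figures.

Q₀ = 0.05044 vs Keq = 884.8 ⇒ Q<K, forward
Step 1:
                  B         X
  Initial    0.1873    0.2114
  Change    -0.1868    0.5603
  Equil   5.1948e-04    0.7717
  solve Keq expr → x = 0.1868; check Q = 884.8
Then add 0.08942 M of X.
Step 2:
                  B         X
  Initial 5.1948e-04    0.8612
  Change  2.0079e-04 -6.0237e-04
  Equil   7.2027e-04    0.8606
  solve Keq expr → x = -2.0079e-04; check Q = 884.8
Then remove 0.2744 M of X.
Step 3:
                  B         X
  Initial 7.2027e-04    0.5862
  Change  -4.9094e-04  0.001473
  Equil   2.2934e-04    0.5876
  solve Keq expr → x = 4.9094e-04; check Q = 884.8

x = 4.9094e-04 M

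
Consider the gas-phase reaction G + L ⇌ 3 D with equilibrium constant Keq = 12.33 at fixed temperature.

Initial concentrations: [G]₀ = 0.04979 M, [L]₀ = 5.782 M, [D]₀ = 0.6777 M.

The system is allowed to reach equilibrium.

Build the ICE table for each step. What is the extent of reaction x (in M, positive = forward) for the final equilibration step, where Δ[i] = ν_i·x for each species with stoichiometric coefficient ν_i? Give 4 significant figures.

Q₀ = 1.081 vs Keq = 12.33 ⇒ Q<K, forward
Step 1:
                  G         L         D
  I         0.04979     5.782    0.6777
  C        -0.04242  -0.04242    0.1273
  E         0.00737      5.74     0.805
  solve Keq expr → x = 0.04242; check Q = 12.33

x = 0.04242 M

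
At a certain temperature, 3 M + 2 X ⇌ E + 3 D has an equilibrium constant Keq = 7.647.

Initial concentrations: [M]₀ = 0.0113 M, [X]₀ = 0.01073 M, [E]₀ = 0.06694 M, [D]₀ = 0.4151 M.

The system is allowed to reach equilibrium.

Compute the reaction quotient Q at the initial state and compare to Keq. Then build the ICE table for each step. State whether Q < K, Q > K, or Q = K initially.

Q₀ = 2.8821e+07 vs Keq = 7.647 ⇒ Q>K, reverse
Step 1:
                    M           X           E           D
  Initial      0.0113     0.01073     0.06694      0.4151
  Change       0.1464      0.0976     -0.0488     -0.1464
  Equil        0.1577      0.1083     0.01814      0.2687
  solve Keq expr → x = -0.0488; check Q = 7.647

Q₀ = 2.8821e+07; Q > K (proceeds reverse)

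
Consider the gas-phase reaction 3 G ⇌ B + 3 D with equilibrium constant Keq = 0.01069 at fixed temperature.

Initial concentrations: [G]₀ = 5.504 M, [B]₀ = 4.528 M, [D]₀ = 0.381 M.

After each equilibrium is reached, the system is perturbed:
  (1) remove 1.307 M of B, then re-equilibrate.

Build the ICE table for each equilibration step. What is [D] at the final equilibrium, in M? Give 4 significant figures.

Q₀ = 0.001502 vs Keq = 0.01069 ⇒ Q<K, forward
Step 1:
                   G          B          D
  Initial      5.504      4.528      0.381
  Change      -0.306      0.102      0.306
  Equil        5.198       4.63      0.687
  solve Keq expr → x = 0.102; check Q = 0.01069
Then remove 1.307 M of B.
Step 2:
                   G          B          D
  Initial      5.198      3.323      0.687
  Change    -0.06848    0.02283    0.06848
  Equil         5.13      3.346     0.7555
  solve Keq expr → x = 0.02283; check Q = 0.01069

[D]_eq = 0.7555 M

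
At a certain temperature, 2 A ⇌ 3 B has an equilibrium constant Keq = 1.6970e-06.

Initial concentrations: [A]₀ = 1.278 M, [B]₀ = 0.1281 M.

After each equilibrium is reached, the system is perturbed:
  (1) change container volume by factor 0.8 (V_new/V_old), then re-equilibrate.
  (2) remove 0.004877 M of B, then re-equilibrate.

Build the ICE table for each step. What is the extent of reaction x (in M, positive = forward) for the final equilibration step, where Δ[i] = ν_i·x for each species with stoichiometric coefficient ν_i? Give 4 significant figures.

Q₀ = 0.001287 vs Keq = 1.6970e-06 ⇒ Q>K, reverse
Step 1:
                  A         B
  init        1.278    0.1281
  Δ         0.07567   -0.1135
  eq          1.354    0.0146
  solve Keq expr → x = -0.03783; check Q = 1.6970e-06
Then change container volume by factor 0.8 (V_new/V_old).
Step 2:
                  A         B
  init        1.692   0.01825
  Δ       8.6804e-04 -0.001302
  eq          1.693   0.01694
  solve Keq expr → x = -4.3402e-04; check Q = 1.6970e-06
Then remove 0.004877 M of B.
Step 3:
                  A         B
  init        1.693   0.01207
  Δ       -0.003237  0.004855
  eq           1.69   0.01692
  solve Keq expr → x = 0.001618; check Q = 1.6970e-06

x = 0.001618 M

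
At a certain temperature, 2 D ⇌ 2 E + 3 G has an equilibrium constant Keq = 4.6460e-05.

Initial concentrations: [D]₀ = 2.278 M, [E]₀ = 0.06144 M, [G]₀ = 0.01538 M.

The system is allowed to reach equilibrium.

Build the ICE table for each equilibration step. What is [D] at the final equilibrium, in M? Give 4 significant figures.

Q₀ = 2.6465e-09 vs Keq = 4.6460e-05 ⇒ Q<K, forward
Step 1:
                  D         E         G
  Initial     2.278   0.06144   0.01538
  Change    -0.1164    0.1164    0.1746
  Equil       2.162    0.1779      0.19
  solve Keq expr → x = 0.05821; check Q = 4.6460e-05

[D]_eq = 2.162 M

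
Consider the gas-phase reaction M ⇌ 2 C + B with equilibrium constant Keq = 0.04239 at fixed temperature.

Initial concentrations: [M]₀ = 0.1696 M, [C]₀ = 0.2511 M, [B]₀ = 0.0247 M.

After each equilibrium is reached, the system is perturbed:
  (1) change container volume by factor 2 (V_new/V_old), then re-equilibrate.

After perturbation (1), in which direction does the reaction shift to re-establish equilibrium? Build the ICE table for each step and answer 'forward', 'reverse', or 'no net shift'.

Direction: forward

Q₀ = 0.009183 vs Keq = 0.04239 ⇒ Q<K, forward
Step 1:
                  M         C         B
  Initial    0.1696    0.2511    0.0247
  Change   -0.03295   0.06589   0.03295
  Equil      0.1367     0.317   0.05765
  solve Keq expr → x = 0.03295; check Q = 0.04239
Then change container volume by factor 2 (V_new/V_old).
Step 2:
                  M         C         B
  Initial   0.06833    0.1585   0.02882
  Change   -0.02103   0.04205   0.02103
  Equil      0.0473    0.2006   0.04985
  solve Keq expr → x = 0.02103; check Q = 0.04239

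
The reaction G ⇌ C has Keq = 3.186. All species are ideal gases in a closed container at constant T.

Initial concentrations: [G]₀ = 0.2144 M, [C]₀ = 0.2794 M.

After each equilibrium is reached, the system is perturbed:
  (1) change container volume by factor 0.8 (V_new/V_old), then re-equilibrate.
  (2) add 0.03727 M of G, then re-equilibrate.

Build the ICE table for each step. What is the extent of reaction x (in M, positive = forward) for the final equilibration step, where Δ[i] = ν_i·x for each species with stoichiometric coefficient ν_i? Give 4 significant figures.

Q₀ = 1.303 vs Keq = 3.186 ⇒ Q<K, forward
Step 1:
                  G         C
  I          0.2144    0.2794
  C        -0.09644   0.09644
  E           0.118    0.3758
  solve Keq expr → x = 0.09644; check Q = 3.186
Then change container volume by factor 0.8 (V_new/V_old).
Step 2:
                  G         C
  I          0.1475    0.4698
  C               0         0
  E          0.1475    0.4698
  solve Keq expr → x = 0; check Q = 3.186
Then add 0.03727 M of G.
Step 3:
                  G         C
  I          0.1847    0.4698
  C        -0.02837   0.02837
  E          0.1564    0.4982
  solve Keq expr → x = 0.02837; check Q = 3.186

x = 0.02837 M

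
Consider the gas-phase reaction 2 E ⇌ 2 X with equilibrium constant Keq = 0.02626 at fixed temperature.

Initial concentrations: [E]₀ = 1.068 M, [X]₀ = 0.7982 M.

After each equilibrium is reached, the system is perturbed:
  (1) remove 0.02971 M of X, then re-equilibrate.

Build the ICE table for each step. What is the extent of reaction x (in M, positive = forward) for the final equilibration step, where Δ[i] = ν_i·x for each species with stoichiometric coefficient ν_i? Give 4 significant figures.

x = 0.01278 M

Q₀ = 0.5586 vs Keq = 0.02626 ⇒ Q>K, reverse
Step 1:
                   E          X
  init         1.068     0.7982
  Δ            0.538     -0.538
  eq           1.606     0.2602
  solve Keq expr → x = -0.269; check Q = 0.02626
Then remove 0.02971 M of X.
Step 2:
                   E          X
  init         1.606     0.2305
  Δ         -0.02557    0.02557
  eq            1.58     0.2561
  solve Keq expr → x = 0.01278; check Q = 0.02626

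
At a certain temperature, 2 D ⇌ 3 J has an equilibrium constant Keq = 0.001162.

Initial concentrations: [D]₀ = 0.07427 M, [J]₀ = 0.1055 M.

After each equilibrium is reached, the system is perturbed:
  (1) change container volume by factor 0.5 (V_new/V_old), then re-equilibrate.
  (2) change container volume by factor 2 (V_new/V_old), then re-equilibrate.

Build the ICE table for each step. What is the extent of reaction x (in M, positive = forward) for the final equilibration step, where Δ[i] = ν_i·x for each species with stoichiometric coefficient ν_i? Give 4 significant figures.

x = 0.001701 M

Q₀ = 0.2129 vs Keq = 0.001162 ⇒ Q>K, reverse
Step 1:
                  D         J
  Initial   0.07427    0.1055
  Change    0.05263  -0.07895
  Equil      0.1269   0.02655
  solve Keq expr → x = -0.02632; check Q = 0.001162
Then change container volume by factor 0.5 (V_new/V_old).
Step 2:
                  D         J
  Initial    0.2538    0.0531
  Change   0.006803   -0.0102
  Equil      0.2606   0.04289
  solve Keq expr → x = -0.003401; check Q = 0.001162
Then change container volume by factor 2 (V_new/V_old).
Step 3:
                  D         J
  Initial    0.1303   0.02145
  Change  -0.003401  0.005102
  Equil      0.1269   0.02655
  solve Keq expr → x = 0.001701; check Q = 0.001162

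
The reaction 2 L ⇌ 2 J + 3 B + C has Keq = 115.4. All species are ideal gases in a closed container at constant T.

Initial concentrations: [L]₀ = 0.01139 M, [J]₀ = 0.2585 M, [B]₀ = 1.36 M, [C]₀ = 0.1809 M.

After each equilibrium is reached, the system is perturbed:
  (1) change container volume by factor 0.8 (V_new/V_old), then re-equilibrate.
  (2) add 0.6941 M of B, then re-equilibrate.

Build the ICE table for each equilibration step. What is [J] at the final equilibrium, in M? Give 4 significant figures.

Q₀ = 234.4 vs Keq = 115.4 ⇒ Q>K, reverse
Step 1:
                   L          J          B          C
  I          0.01139     0.2585       1.36     0.1809
  C         0.004358  -0.004358  -0.006537  -0.002179
  E          0.01575     0.2541      1.353     0.1787
  solve Keq expr → x = -0.002179; check Q = 115.4
Then change container volume by factor 0.8 (V_new/V_old).
Step 2:
                   L          J          B          C
  I          0.01969     0.3177      1.692     0.2234
  C         0.009467  -0.009467    -0.0142  -0.004734
  E          0.02915     0.3082      1.678     0.2187
  solve Keq expr → x = -0.004734; check Q = 115.4
Then add 0.6941 M of B.
Step 3:
                   L          J          B          C
  I          0.02915     0.3082      2.372     0.2187
  C          0.01581   -0.01581   -0.02371  -0.007904
  E          0.04496     0.2924      2.348     0.2108
  solve Keq expr → x = -0.007904; check Q = 115.4

[J]_eq = 0.2924 M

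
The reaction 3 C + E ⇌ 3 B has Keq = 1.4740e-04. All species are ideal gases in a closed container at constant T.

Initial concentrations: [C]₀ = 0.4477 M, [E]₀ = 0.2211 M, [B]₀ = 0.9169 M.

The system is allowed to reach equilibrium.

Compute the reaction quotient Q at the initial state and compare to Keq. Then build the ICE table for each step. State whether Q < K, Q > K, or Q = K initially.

Q₀ = 38.85 vs Keq = 1.4740e-04 ⇒ Q>K, reverse
Step 1:
                   C          E          B
  init        0.4477     0.2211     0.9169
  Δ           0.8617     0.2872    -0.8617
  eq           1.309     0.5083     0.0552
  solve Keq expr → x = -0.2872; check Q = 1.4740e-04

Q₀ = 38.85; Q > K (proceeds reverse)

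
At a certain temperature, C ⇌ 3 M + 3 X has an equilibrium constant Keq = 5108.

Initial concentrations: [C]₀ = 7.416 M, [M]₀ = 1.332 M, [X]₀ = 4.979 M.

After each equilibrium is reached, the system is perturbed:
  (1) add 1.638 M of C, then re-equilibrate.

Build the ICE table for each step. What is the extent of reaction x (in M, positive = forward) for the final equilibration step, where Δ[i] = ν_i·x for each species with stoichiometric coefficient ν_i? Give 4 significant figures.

x = 0.06635 M

Q₀ = 39.33 vs Keq = 5108 ⇒ Q<K, forward
Step 1:
                  C         M         X
  init        7.416     1.332     4.979
  Δ         -0.9325     2.798     2.798
  eq          6.483      4.13     7.777
  solve Keq expr → x = 0.9325; check Q = 5108
Then add 1.638 M of C.
Step 2:
                  C         M         X
  init        8.121      4.13     7.777
  Δ        -0.06635    0.1991    0.1991
  eq          8.055     4.329     7.976
  solve Keq expr → x = 0.06635; check Q = 5108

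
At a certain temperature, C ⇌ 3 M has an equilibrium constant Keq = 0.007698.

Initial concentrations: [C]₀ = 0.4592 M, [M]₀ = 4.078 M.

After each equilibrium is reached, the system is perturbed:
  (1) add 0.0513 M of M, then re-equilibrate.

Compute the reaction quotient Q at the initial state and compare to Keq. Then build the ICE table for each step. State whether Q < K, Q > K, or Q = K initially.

Q₀ = 147.7 vs Keq = 0.007698 ⇒ Q>K, reverse
Step 1:
                  C         M
  Initial    0.4592     4.078
  Change       1.28    -3.841
  Equil       1.739    0.2375
  solve Keq expr → x = -1.28; check Q = 0.007698
Then add 0.0513 M of M.
Step 2:
                  C         M
  Initial     1.739    0.2888
  Change    0.01685  -0.05054
  Equil       1.756    0.2382
  solve Keq expr → x = -0.01685; check Q = 0.007698

Q₀ = 147.7; Q > K (proceeds reverse)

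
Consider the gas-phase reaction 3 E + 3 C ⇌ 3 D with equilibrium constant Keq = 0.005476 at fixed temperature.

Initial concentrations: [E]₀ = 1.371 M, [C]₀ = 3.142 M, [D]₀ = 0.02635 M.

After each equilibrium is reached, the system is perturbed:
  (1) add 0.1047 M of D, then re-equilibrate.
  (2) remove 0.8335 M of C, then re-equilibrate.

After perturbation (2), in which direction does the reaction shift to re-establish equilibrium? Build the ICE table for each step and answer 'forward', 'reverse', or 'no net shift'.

Q₀ = 2.2888e-07 vs Keq = 0.005476 ⇒ Q<K, forward
Step 1:
                   E          C          D
  I            1.371      3.142    0.02635
  C           -0.426     -0.426      0.426
  E            0.945      2.716     0.4524
  solve Keq expr → x = 0.142; check Q = 0.005476
Then add 0.1047 M of D.
Step 2:
                   E          C          D
  I            0.945      2.716     0.5571
  C          0.06321    0.06321   -0.06321
  E            1.008      2.779     0.4939
  solve Keq expr → x = -0.02107; check Q = 0.005476
Then remove 0.8335 M of C.
Step 3:
                   E          C          D
  I            1.008      1.946     0.4939
  C          0.09633    0.09633   -0.09633
  E            1.105      2.042     0.3975
  solve Keq expr → x = -0.03211; check Q = 0.005476

Direction: reverse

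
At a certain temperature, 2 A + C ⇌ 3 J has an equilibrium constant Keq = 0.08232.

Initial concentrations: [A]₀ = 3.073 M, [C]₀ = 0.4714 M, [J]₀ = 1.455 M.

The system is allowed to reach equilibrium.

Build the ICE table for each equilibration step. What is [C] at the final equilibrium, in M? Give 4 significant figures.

Q₀ = 0.6919 vs Keq = 0.08232 ⇒ Q>K, reverse
Step 1:
                    A           C           J
  I             3.073      0.4714       1.455
  C            0.3901      0.1951     -0.5852
  E             3.463      0.6665      0.8698
  solve Keq expr → x = -0.1951; check Q = 0.08232

[C]_eq = 0.6665 M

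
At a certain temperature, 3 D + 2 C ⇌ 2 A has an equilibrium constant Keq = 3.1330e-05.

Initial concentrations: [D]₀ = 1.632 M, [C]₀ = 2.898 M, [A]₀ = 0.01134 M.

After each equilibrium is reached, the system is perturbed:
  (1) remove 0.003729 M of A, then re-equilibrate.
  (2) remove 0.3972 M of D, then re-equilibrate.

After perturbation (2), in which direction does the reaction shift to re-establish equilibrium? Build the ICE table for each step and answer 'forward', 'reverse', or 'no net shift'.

Direction: reverse

Q₀ = 3.5226e-06 vs Keq = 3.1330e-05 ⇒ Q<K, forward
Step 1:
                   D          C          A
  Initial      1.632      2.898    0.01134
  Change    -0.03188   -0.02125    0.02125
  Equil          1.6      2.877    0.03259
  solve Keq expr → x = 0.01063; check Q = 3.1330e-05
Then remove 0.003729 M of A.
Step 2:
                   D          C          A
  Initial        1.6      2.877    0.02886
  Change   -0.005292  -0.003528   0.003528
  Equil        1.595      2.873    0.03239
  solve Keq expr → x = 0.001764; check Q = 3.1330e-05
Then remove 0.3972 M of D.
Step 3:
                   D          C          A
  Initial      1.198      2.873    0.03239
  Change      0.0162     0.0108    -0.0108
  Equil        1.214      2.884    0.02159
  solve Keq expr → x = -0.005401; check Q = 3.1330e-05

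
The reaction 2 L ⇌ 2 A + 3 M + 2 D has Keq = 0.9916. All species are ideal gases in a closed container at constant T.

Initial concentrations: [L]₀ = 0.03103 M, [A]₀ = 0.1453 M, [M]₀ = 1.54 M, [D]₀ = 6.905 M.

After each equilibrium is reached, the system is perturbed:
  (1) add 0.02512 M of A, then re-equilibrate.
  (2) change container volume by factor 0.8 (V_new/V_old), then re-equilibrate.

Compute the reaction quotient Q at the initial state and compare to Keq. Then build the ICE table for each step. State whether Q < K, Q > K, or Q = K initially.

Q₀ = 3818; Q > K (proceeds reverse)

Q₀ = 3818 vs Keq = 0.9916 ⇒ Q>K, reverse
Step 1:
                    L           A           M           D
  Initial     0.03103      0.1453        1.54       6.905
  Change       0.1301     -0.1301     -0.1952     -0.1301
  Equil        0.1611     0.01519       1.345       6.775
  solve Keq expr → x = -0.06506; check Q = 0.9916
Then add 0.02512 M of A.
Step 2:
                    L           A           M           D
  Initial      0.1611     0.04031       1.345       6.775
  Change      0.02229    -0.02229    -0.03344    -0.02229
  Equil        0.1834     0.01801       1.311       6.753
  solve Keq expr → x = -0.01115; check Q = 0.9916
Then change container volume by factor 0.8 (V_new/V_old).
Step 3:
                    L           A           M           D
  Initial      0.2293     0.02252       1.639       8.441
  Change     0.008944   -0.008944    -0.01342   -0.008944
  Equil        0.2382     0.01357       1.626       8.432
  solve Keq expr → x = -0.004472; check Q = 0.9916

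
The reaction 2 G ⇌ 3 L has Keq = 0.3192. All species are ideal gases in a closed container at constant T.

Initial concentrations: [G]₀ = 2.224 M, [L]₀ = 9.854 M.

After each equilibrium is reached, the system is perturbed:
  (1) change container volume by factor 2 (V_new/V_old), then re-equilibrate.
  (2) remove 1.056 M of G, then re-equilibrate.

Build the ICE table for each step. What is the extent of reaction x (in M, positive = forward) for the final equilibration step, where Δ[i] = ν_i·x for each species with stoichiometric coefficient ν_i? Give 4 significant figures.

Q₀ = 193.4 vs Keq = 0.3192 ⇒ Q>K, reverse
Step 1:
                   G          L
  I            2.224      9.854
  C            4.885     -7.327
  E            7.109      2.527
  solve Keq expr → x = -2.442; check Q = 0.3192
Then change container volume by factor 2 (V_new/V_old).
Step 2:
                   G          L
  I            3.554      1.263
  C          -0.1823     0.2735
  E            3.372      1.537
  solve Keq expr → x = 0.09116; check Q = 0.3192
Then remove 1.056 M of G.
Step 3:
                   G          L
  I            2.316      1.537
  C            0.185    -0.2776
  E            2.501      1.259
  solve Keq expr → x = -0.09252; check Q = 0.3192

x = -0.09252 M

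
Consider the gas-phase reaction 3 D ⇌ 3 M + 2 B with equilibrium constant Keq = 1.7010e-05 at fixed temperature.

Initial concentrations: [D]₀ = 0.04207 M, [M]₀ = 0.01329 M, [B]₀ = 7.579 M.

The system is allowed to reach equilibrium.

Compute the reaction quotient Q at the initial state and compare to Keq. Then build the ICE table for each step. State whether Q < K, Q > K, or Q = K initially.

Q₀ = 1.811; Q > K (proceeds reverse)

Q₀ = 1.811 vs Keq = 1.7010e-05 ⇒ Q>K, reverse
Step 1:
                    D           M           B
  I           0.04207     0.01329       7.579
  C           0.01292    -0.01292   -0.008615
  E           0.05499  3.6683e-04        7.57
  solve Keq expr → x = -0.004308; check Q = 1.7010e-05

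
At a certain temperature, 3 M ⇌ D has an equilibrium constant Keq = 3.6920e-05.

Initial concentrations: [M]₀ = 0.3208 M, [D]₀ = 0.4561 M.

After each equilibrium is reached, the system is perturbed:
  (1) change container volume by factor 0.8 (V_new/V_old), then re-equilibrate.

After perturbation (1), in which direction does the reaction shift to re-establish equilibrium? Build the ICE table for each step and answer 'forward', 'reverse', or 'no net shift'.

Q₀ = 13.82 vs Keq = 3.6920e-05 ⇒ Q>K, reverse
Step 1:
                  M         D
  I          0.3208    0.4561
  C           1.368   -0.4559
  E           1.689 1.7775e-04
  solve Keq expr → x = -0.4559; check Q = 3.6920e-05
Then change container volume by factor 0.8 (V_new/V_old).
Step 2:
                  M         D
  I           2.111 2.2219e-04
  C       -3.7439e-04 1.2480e-04
  E            2.11 3.4699e-04
  solve Keq expr → x = 1.2480e-04; check Q = 3.6920e-05

Direction: forward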